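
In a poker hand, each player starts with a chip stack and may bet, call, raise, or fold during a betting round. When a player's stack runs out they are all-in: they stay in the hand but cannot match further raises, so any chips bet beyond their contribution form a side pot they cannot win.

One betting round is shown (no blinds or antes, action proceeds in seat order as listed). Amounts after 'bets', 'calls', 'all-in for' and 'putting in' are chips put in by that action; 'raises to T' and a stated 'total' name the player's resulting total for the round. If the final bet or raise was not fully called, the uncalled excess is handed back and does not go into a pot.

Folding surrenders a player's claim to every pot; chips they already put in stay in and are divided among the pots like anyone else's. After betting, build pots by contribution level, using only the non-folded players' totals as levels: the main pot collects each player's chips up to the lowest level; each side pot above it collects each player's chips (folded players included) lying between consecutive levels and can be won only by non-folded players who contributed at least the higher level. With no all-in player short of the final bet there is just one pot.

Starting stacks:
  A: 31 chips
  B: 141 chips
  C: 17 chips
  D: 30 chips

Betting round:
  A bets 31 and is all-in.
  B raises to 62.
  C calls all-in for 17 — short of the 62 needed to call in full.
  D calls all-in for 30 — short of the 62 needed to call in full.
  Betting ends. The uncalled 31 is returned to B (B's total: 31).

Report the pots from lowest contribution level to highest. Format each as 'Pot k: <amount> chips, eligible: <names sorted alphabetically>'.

Contributions (after 31 returned to B): A=31, B=31, C=17, D=30
Pot levels (distinct totals of non-folded players): 17, 30, 31
Layer 1-17: 17 each from A, B, C, D = 17*4 = 68 chips; eligible A, B, C, D
Layer 18-30: 13 each from A, B, D = 13*3 = 39 chips; eligible A, B, D
Layer 31-31: 1 each from A, B = 1*2 = 2 chips; eligible A, B

Pot 1: 68 chips, eligible: A, B, C, D
Pot 2: 39 chips, eligible: A, B, D
Pot 3: 2 chips, eligible: A, B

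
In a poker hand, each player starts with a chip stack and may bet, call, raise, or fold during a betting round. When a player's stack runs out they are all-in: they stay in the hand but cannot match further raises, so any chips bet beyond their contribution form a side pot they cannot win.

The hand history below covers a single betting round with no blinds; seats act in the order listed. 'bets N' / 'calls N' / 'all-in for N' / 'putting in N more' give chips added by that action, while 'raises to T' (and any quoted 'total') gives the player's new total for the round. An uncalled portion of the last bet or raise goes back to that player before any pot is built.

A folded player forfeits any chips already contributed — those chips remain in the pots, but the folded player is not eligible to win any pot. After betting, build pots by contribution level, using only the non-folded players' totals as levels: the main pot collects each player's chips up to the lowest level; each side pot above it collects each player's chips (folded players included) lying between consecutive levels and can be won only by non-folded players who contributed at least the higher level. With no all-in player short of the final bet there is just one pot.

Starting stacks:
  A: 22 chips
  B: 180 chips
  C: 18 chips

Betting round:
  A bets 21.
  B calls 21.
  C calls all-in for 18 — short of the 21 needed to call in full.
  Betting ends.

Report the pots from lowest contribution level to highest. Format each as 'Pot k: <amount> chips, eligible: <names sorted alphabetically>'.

Contributions: A=21, B=21, C=18
Pot levels (distinct totals of non-folded players): 18, 21
Layer 1-18: 18 each from A, B, C = 18*3 = 54 chips; eligible A, B, C
Layer 19-21: 3 each from A, B = 3*2 = 6 chips; eligible A, B

Pot 1: 54 chips, eligible: A, B, C
Pot 2: 6 chips, eligible: A, B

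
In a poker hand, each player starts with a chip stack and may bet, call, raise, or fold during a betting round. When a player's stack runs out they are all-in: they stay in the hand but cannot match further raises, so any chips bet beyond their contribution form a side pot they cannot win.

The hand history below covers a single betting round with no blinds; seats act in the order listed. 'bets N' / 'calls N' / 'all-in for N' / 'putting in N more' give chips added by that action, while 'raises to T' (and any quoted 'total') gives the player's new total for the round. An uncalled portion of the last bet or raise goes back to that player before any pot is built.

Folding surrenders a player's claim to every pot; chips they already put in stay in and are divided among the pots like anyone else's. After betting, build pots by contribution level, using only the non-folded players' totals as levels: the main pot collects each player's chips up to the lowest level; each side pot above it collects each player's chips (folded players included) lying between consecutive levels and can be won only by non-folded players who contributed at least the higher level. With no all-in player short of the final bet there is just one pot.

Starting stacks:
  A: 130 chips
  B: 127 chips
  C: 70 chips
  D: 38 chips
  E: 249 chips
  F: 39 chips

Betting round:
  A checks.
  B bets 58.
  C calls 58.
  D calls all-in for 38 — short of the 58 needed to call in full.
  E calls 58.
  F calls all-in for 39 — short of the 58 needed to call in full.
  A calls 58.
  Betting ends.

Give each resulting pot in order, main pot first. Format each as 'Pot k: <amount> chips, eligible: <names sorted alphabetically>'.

Pot 1: 228 chips, eligible: A, B, C, D, E, F
Pot 2: 5 chips, eligible: A, B, C, E, F
Pot 3: 76 chips, eligible: A, B, C, E

Derivation:
Contributions: A=58, B=58, C=58, D=38, E=58, F=39
Pot levels (distinct totals of non-folded players): 38, 39, 58
Layer 1-38: 38 each from A, B, C, D, E, F = 38*6 = 228 chips; eligible A, B, C, D, E, F
Layer 39-39: 1 each from A, B, C, E, F = 1*5 = 5 chips; eligible A, B, C, E, F
Layer 40-58: 19 each from A, B, C, E = 19*4 = 76 chips; eligible A, B, C, E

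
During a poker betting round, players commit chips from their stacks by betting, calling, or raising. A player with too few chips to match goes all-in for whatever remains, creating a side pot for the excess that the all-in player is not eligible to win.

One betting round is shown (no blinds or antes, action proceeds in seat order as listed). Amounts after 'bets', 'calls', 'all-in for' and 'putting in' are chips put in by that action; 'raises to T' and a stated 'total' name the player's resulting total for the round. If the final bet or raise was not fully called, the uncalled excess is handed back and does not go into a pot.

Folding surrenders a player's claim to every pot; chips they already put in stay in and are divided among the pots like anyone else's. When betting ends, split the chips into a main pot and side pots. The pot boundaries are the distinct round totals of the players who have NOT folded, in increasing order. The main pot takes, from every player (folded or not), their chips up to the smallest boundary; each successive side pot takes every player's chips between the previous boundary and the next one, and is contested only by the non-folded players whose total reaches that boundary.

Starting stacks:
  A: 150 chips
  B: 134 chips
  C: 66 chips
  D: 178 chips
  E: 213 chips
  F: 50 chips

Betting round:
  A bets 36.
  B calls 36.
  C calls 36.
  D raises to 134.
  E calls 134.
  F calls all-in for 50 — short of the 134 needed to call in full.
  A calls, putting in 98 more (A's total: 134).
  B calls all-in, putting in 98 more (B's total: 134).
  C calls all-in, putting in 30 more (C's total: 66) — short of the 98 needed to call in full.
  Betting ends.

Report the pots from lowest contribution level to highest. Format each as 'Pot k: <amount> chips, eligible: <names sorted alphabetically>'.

Contributions: A=134, B=134, C=66, D=134, E=134, F=50
Pot levels (distinct totals of non-folded players): 50, 66, 134
Layer 1-50: 50 each from A, B, C, D, E, F = 50*6 = 300 chips; eligible A, B, C, D, E, F
Layer 51-66: 16 each from A, B, C, D, E = 16*5 = 80 chips; eligible A, B, C, D, E
Layer 67-134: 68 each from A, B, D, E = 68*4 = 272 chips; eligible A, B, D, E

Pot 1: 300 chips, eligible: A, B, C, D, E, F
Pot 2: 80 chips, eligible: A, B, C, D, E
Pot 3: 272 chips, eligible: A, B, D, E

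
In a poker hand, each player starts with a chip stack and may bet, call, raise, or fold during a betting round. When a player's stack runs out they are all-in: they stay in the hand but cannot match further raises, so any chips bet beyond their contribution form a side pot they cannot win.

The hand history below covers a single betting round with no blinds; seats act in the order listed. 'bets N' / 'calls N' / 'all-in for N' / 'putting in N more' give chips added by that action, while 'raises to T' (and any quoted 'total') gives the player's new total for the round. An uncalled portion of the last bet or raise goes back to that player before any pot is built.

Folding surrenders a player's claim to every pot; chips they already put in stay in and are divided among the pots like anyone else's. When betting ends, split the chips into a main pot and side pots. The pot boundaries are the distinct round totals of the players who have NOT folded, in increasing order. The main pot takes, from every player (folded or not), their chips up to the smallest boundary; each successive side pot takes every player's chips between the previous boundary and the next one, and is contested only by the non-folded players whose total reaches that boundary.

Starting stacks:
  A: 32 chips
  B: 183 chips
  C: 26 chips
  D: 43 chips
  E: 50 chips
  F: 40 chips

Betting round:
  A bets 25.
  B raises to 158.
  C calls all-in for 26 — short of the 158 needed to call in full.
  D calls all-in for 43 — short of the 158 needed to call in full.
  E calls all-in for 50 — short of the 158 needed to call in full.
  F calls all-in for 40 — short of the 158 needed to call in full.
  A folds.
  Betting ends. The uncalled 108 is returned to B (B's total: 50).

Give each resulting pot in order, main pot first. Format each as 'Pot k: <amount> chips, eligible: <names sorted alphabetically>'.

Pot 1: 155 chips, eligible: B, C, D, E, F
Pot 2: 56 chips, eligible: B, D, E, F
Pot 3: 9 chips, eligible: B, D, E
Pot 4: 14 chips, eligible: B, E

Derivation:
Contributions (after 108 returned to B): A=25, B=50, C=26, D=43, E=50, F=40
Folded: A
Pot levels (distinct totals of non-folded players): 26, 40, 43, 50
Layer 1-26: A 25 + B 26 + C 26 + D 26 + E 26 + F 26 = 155 chips; eligible B, C, D, E, F
Layer 27-40: 14 each from B, D, E, F = 14*4 = 56 chips; eligible B, D, E, F
Layer 41-43: 3 each from B, D, E = 3*3 = 9 chips; eligible B, D, E
Layer 44-50: 7 each from B, E = 7*2 = 14 chips; eligible B, E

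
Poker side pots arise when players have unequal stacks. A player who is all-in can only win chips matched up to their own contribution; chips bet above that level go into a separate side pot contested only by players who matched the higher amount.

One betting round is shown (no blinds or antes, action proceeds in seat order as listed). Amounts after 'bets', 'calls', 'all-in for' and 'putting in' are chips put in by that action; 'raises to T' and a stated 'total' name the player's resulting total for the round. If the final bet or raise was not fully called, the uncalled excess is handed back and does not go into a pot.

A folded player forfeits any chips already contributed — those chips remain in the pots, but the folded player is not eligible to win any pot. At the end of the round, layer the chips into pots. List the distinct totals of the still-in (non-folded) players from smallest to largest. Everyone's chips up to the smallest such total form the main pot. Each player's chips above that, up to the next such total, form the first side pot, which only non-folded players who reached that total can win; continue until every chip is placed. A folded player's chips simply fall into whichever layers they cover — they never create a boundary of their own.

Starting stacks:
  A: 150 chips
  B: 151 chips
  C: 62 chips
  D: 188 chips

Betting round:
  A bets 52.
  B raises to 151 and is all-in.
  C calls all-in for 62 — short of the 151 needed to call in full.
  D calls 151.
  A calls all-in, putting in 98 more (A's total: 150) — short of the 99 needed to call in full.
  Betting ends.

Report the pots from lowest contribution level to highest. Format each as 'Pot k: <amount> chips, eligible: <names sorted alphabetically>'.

Contributions: A=150, B=151, C=62, D=151
Pot levels (distinct totals of non-folded players): 62, 150, 151
Layer 1-62: 62 each from A, B, C, D = 62*4 = 248 chips; eligible A, B, C, D
Layer 63-150: 88 each from A, B, D = 88*3 = 264 chips; eligible A, B, D
Layer 151-151: 1 each from B, D = 1*2 = 2 chips; eligible B, D

Pot 1: 248 chips, eligible: A, B, C, D
Pot 2: 264 chips, eligible: A, B, D
Pot 3: 2 chips, eligible: B, D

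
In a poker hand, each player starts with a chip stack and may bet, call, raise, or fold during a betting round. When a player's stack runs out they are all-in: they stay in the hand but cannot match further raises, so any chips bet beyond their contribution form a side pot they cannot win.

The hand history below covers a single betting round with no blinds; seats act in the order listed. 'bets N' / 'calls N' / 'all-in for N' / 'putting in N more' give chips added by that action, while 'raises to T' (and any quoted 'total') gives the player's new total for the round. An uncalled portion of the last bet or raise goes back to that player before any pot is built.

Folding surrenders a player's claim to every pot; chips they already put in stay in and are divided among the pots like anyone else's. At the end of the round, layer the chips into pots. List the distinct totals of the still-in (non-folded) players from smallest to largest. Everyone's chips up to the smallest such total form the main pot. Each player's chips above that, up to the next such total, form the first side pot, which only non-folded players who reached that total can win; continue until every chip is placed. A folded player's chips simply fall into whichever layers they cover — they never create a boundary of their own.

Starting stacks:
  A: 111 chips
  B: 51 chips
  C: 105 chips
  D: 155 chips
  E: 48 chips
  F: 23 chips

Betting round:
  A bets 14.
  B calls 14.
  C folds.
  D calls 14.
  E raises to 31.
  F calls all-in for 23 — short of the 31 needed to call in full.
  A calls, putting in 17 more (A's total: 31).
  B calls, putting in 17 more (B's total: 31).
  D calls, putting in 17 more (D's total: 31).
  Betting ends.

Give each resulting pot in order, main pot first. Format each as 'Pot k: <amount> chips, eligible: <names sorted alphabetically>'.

Pot 1: 115 chips, eligible: A, B, D, E, F
Pot 2: 32 chips, eligible: A, B, D, E

Derivation:
Contributions: A=31, B=31, D=31, E=31, F=23
Folded: C
Pot levels (distinct totals of non-folded players): 23, 31
Layer 1-23: 23 each from A, B, D, E, F = 23*5 = 115 chips; eligible A, B, D, E, F
Layer 24-31: 8 each from A, B, D, E = 8*4 = 32 chips; eligible A, B, D, E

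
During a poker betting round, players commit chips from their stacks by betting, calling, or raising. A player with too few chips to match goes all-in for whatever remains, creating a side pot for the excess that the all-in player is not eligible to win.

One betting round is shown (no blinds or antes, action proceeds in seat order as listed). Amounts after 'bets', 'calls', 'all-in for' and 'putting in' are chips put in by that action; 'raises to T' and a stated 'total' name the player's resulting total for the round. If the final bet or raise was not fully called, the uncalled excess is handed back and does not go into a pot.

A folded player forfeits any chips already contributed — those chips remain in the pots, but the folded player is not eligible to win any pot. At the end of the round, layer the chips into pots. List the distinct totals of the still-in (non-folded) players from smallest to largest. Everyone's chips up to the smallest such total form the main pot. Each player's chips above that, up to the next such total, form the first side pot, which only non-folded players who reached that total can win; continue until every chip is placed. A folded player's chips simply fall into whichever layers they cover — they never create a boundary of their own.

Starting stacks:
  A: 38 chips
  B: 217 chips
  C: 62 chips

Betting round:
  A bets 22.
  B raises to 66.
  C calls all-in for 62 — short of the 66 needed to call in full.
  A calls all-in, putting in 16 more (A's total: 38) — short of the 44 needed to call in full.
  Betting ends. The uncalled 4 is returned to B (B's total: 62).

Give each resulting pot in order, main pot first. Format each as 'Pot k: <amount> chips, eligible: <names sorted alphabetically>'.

Pot 1: 114 chips, eligible: A, B, C
Pot 2: 48 chips, eligible: B, C

Derivation:
Contributions (after 4 returned to B): A=38, B=62, C=62
Pot levels (distinct totals of non-folded players): 38, 62
Layer 1-38: 38 each from A, B, C = 38*3 = 114 chips; eligible A, B, C
Layer 39-62: 24 each from B, C = 24*2 = 48 chips; eligible B, C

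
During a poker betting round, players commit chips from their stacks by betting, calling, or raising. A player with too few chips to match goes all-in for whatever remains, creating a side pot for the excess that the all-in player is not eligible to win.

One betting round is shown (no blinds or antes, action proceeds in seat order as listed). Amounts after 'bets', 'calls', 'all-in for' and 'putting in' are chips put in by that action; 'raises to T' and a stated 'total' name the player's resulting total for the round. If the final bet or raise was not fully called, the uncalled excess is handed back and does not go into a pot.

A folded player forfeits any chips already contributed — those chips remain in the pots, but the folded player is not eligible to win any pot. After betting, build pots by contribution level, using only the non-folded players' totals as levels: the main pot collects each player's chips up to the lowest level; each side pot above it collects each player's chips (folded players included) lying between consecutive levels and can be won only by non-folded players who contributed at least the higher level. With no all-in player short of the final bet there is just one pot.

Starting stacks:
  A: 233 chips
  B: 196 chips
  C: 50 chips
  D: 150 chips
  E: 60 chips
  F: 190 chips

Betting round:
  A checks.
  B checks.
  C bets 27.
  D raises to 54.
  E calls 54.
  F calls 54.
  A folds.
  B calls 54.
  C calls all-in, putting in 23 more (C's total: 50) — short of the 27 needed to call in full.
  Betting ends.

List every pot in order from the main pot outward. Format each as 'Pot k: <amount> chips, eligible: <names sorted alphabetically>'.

Pot 1: 250 chips, eligible: B, C, D, E, F
Pot 2: 16 chips, eligible: B, D, E, F

Derivation:
Contributions: B=54, C=50, D=54, E=54, F=54
Folded: A
Pot levels (distinct totals of non-folded players): 50, 54
Layer 1-50: 50 each from B, C, D, E, F = 50*5 = 250 chips; eligible B, C, D, E, F
Layer 51-54: 4 each from B, D, E, F = 4*4 = 16 chips; eligible B, D, E, F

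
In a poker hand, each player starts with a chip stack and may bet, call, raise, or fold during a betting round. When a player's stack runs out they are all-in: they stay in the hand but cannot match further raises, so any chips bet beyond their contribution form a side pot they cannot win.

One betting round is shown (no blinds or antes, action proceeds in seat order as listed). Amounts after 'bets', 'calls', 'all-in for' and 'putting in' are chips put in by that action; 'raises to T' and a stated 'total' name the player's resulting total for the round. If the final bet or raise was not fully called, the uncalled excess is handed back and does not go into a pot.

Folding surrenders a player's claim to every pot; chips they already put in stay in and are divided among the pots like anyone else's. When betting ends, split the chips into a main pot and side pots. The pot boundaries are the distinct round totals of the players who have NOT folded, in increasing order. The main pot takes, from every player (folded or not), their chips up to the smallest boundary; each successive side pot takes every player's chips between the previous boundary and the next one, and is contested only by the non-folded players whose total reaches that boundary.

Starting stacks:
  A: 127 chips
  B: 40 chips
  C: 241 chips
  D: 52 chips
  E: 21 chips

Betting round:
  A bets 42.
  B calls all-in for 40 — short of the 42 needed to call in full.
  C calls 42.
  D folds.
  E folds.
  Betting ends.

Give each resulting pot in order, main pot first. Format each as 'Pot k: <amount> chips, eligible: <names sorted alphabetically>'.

Pot 1: 120 chips, eligible: A, B, C
Pot 2: 4 chips, eligible: A, C

Derivation:
Contributions: A=42, B=40, C=42
Folded: D, E
Pot levels (distinct totals of non-folded players): 40, 42
Layer 1-40: 40 each from A, B, C = 40*3 = 120 chips; eligible A, B, C
Layer 41-42: 2 each from A, C = 2*2 = 4 chips; eligible A, C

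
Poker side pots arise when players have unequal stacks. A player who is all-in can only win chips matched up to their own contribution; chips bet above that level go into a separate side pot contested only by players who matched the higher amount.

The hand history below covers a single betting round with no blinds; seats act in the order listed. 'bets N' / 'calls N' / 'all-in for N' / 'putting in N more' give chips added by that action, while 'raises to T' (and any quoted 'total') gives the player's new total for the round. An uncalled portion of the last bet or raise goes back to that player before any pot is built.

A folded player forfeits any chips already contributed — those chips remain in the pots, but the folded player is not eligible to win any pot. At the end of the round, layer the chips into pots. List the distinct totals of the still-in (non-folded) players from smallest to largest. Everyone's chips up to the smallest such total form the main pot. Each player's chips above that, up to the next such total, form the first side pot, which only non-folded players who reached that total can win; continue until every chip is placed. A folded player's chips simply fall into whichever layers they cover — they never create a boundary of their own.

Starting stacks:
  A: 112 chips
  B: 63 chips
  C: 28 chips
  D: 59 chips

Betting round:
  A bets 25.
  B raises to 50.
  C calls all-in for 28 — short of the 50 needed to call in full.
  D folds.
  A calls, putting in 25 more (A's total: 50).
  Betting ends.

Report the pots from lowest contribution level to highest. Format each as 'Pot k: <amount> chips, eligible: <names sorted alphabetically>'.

Contributions: A=50, B=50, C=28
Folded: D
Pot levels (distinct totals of non-folded players): 28, 50
Layer 1-28: 28 each from A, B, C = 28*3 = 84 chips; eligible A, B, C
Layer 29-50: 22 each from A, B = 22*2 = 44 chips; eligible A, B

Pot 1: 84 chips, eligible: A, B, C
Pot 2: 44 chips, eligible: A, B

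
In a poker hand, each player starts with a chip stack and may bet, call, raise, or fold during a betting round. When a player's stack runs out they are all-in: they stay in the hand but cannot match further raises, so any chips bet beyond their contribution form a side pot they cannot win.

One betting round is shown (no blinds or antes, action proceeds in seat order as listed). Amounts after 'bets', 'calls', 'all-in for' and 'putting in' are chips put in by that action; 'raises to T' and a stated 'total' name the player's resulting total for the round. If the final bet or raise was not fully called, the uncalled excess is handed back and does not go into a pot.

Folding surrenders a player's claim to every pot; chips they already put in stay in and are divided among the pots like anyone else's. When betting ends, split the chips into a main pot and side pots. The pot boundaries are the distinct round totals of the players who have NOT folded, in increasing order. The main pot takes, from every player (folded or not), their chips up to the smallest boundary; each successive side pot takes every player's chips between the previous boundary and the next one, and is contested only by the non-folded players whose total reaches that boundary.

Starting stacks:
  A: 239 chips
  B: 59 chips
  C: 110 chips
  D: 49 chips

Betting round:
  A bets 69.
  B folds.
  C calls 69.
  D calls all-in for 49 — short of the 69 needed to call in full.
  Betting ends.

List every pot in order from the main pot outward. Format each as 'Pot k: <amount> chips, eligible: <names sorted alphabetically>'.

Contributions: A=69, C=69, D=49
Folded: B
Pot levels (distinct totals of non-folded players): 49, 69
Layer 1-49: 49 each from A, C, D = 49*3 = 147 chips; eligible A, C, D
Layer 50-69: 20 each from A, C = 20*2 = 40 chips; eligible A, C

Pot 1: 147 chips, eligible: A, C, D
Pot 2: 40 chips, eligible: A, C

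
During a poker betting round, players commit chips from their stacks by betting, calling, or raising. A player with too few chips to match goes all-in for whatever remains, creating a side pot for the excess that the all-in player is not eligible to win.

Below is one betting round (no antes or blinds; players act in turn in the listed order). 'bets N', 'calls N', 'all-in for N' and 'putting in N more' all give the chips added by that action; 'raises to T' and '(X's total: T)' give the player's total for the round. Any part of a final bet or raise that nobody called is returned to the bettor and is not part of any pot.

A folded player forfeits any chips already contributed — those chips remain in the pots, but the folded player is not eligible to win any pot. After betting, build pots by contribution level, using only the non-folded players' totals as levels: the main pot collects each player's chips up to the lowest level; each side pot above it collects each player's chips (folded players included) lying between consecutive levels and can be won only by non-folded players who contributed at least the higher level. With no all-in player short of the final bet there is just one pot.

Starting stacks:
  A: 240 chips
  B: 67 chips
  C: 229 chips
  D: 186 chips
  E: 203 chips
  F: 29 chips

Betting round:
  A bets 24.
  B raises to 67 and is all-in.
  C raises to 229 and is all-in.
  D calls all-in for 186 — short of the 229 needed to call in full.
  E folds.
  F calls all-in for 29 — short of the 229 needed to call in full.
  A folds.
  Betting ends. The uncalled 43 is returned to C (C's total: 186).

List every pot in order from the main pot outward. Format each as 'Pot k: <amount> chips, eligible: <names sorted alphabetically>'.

Pot 1: 140 chips, eligible: B, C, D, F
Pot 2: 114 chips, eligible: B, C, D
Pot 3: 238 chips, eligible: C, D

Derivation:
Contributions (after 43 returned to C): A=24, B=67, C=186, D=186, F=29
Folded: A, E
Pot levels (distinct totals of non-folded players): 29, 67, 186
Layer 1-29: A 24 + B 29 + C 29 + D 29 + F 29 = 140 chips; eligible B, C, D, F
Layer 30-67: 38 each from B, C, D = 38*3 = 114 chips; eligible B, C, D
Layer 68-186: 119 each from C, D = 119*2 = 238 chips; eligible C, D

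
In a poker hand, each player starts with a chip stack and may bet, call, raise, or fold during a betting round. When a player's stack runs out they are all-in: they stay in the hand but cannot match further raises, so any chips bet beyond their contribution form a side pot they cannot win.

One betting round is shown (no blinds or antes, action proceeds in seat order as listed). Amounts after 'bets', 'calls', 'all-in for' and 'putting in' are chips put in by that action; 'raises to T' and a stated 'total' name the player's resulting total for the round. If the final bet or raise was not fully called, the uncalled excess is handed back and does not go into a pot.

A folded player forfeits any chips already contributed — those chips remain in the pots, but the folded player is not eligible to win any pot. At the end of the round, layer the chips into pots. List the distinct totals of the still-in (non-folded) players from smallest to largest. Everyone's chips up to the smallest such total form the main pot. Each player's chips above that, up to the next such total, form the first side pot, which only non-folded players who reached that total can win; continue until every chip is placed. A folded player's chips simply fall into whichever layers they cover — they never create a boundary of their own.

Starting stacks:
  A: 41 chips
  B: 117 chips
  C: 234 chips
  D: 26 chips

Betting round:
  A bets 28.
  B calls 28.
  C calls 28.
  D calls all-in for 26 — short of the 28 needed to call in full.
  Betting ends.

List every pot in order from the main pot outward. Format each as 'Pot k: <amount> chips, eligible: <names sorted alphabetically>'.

Contributions: A=28, B=28, C=28, D=26
Pot levels (distinct totals of non-folded players): 26, 28
Layer 1-26: 26 each from A, B, C, D = 26*4 = 104 chips; eligible A, B, C, D
Layer 27-28: 2 each from A, B, C = 2*3 = 6 chips; eligible A, B, C

Pot 1: 104 chips, eligible: A, B, C, D
Pot 2: 6 chips, eligible: A, B, C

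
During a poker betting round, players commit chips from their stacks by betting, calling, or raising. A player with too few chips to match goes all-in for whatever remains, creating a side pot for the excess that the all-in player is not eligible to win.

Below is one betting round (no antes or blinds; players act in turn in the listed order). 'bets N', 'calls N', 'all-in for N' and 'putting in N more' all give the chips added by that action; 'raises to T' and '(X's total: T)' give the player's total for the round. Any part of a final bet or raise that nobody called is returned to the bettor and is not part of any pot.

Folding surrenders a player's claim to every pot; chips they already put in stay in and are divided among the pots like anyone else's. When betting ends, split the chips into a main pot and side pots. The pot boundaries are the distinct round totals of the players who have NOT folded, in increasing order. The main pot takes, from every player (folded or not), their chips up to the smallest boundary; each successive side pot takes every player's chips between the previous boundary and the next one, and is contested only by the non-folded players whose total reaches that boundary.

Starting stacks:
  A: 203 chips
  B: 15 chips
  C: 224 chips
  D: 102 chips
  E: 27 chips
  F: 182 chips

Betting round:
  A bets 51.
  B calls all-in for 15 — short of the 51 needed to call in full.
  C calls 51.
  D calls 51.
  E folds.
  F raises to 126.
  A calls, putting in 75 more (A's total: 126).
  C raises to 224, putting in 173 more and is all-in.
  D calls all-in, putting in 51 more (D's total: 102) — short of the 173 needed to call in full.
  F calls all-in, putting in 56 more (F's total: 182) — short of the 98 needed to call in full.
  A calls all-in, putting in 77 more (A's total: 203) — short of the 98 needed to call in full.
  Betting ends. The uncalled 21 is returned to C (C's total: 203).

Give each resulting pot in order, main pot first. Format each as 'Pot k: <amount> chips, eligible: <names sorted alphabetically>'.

Pot 1: 75 chips, eligible: A, B, C, D, F
Pot 2: 348 chips, eligible: A, C, D, F
Pot 3: 240 chips, eligible: A, C, F
Pot 4: 42 chips, eligible: A, C

Derivation:
Contributions (after 21 returned to C): A=203, B=15, C=203, D=102, F=182
Folded: E
Pot levels (distinct totals of non-folded players): 15, 102, 182, 203
Layer 1-15: 15 each from A, B, C, D, F = 15*5 = 75 chips; eligible A, B, C, D, F
Layer 16-102: 87 each from A, C, D, F = 87*4 = 348 chips; eligible A, C, D, F
Layer 103-182: 80 each from A, C, F = 80*3 = 240 chips; eligible A, C, F
Layer 183-203: 21 each from A, C = 21*2 = 42 chips; eligible A, C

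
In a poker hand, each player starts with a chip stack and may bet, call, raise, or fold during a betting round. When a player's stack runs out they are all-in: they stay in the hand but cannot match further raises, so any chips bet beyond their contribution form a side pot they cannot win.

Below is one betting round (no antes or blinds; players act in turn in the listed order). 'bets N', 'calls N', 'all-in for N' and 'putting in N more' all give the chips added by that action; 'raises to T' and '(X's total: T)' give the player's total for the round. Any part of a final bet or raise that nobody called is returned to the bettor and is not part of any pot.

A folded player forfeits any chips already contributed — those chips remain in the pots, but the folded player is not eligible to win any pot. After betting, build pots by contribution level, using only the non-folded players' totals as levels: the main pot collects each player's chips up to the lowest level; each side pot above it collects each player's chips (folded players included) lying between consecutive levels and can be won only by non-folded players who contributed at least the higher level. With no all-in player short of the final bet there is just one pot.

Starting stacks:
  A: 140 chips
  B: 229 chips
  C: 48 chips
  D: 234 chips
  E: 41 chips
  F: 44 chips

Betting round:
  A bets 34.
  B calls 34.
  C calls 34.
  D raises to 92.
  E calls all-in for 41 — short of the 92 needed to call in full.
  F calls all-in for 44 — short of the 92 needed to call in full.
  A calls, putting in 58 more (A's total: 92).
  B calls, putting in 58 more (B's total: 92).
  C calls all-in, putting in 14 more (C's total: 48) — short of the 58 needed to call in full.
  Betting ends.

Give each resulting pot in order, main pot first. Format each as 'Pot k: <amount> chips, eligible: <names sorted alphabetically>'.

Contributions: A=92, B=92, C=48, D=92, E=41, F=44
Pot levels (distinct totals of non-folded players): 41, 44, 48, 92
Layer 1-41: 41 each from A, B, C, D, E, F = 41*6 = 246 chips; eligible A, B, C, D, E, F
Layer 42-44: 3 each from A, B, C, D, F = 3*5 = 15 chips; eligible A, B, C, D, F
Layer 45-48: 4 each from A, B, C, D = 4*4 = 16 chips; eligible A, B, C, D
Layer 49-92: 44 each from A, B, D = 44*3 = 132 chips; eligible A, B, D

Pot 1: 246 chips, eligible: A, B, C, D, E, F
Pot 2: 15 chips, eligible: A, B, C, D, F
Pot 3: 16 chips, eligible: A, B, C, D
Pot 4: 132 chips, eligible: A, B, D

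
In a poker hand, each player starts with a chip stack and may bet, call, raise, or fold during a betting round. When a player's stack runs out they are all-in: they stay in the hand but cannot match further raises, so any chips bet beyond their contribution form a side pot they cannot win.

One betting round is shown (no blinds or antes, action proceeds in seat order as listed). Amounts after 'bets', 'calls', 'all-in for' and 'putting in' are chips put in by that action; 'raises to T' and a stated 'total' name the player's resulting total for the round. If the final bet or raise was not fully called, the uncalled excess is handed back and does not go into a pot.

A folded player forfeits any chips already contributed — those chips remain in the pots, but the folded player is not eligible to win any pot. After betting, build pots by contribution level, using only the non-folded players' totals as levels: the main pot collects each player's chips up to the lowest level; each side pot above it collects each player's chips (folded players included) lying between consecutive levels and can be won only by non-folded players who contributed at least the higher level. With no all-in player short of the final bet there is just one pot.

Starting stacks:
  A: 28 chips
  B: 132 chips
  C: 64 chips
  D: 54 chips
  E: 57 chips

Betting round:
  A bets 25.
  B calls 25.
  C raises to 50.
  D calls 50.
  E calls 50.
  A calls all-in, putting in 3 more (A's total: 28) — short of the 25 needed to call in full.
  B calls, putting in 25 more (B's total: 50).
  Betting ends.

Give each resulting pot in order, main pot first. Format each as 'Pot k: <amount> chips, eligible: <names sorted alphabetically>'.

Contributions: A=28, B=50, C=50, D=50, E=50
Pot levels (distinct totals of non-folded players): 28, 50
Layer 1-28: 28 each from A, B, C, D, E = 28*5 = 140 chips; eligible A, B, C, D, E
Layer 29-50: 22 each from B, C, D, E = 22*4 = 88 chips; eligible B, C, D, E

Pot 1: 140 chips, eligible: A, B, C, D, E
Pot 2: 88 chips, eligible: B, C, D, E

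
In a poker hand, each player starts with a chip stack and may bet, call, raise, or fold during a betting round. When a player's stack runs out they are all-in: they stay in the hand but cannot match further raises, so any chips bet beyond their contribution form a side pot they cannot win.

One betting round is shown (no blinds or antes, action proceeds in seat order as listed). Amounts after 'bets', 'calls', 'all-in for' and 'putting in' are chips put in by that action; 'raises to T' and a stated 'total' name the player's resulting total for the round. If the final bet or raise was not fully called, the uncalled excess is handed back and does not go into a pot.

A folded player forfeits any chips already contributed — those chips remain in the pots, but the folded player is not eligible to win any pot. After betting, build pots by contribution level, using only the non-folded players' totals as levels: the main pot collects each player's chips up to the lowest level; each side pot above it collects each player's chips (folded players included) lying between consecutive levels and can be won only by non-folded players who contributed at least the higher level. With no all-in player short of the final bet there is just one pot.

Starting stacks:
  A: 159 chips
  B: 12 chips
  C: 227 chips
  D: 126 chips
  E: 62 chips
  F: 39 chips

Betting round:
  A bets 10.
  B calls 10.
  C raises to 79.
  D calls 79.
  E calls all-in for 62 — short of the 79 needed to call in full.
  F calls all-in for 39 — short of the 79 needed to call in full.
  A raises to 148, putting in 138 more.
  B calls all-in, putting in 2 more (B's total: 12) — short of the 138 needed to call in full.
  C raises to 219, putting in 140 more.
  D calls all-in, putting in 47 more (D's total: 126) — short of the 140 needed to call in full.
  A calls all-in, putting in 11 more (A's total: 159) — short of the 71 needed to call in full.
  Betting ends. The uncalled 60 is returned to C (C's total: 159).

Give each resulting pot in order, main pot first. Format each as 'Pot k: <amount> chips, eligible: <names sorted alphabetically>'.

Contributions (after 60 returned to C): A=159, B=12, C=159, D=126, E=62, F=39
Pot levels (distinct totals of non-folded players): 12, 39, 62, 126, 159
Layer 1-12: 12 each from A, B, C, D, E, F = 12*6 = 72 chips; eligible A, B, C, D, E, F
Layer 13-39: 27 each from A, C, D, E, F = 27*5 = 135 chips; eligible A, C, D, E, F
Layer 40-62: 23 each from A, C, D, E = 23*4 = 92 chips; eligible A, C, D, E
Layer 63-126: 64 each from A, C, D = 64*3 = 192 chips; eligible A, C, D
Layer 127-159: 33 each from A, C = 33*2 = 66 chips; eligible A, C

Pot 1: 72 chips, eligible: A, B, C, D, E, F
Pot 2: 135 chips, eligible: A, C, D, E, F
Pot 3: 92 chips, eligible: A, C, D, E
Pot 4: 192 chips, eligible: A, C, D
Pot 5: 66 chips, eligible: A, C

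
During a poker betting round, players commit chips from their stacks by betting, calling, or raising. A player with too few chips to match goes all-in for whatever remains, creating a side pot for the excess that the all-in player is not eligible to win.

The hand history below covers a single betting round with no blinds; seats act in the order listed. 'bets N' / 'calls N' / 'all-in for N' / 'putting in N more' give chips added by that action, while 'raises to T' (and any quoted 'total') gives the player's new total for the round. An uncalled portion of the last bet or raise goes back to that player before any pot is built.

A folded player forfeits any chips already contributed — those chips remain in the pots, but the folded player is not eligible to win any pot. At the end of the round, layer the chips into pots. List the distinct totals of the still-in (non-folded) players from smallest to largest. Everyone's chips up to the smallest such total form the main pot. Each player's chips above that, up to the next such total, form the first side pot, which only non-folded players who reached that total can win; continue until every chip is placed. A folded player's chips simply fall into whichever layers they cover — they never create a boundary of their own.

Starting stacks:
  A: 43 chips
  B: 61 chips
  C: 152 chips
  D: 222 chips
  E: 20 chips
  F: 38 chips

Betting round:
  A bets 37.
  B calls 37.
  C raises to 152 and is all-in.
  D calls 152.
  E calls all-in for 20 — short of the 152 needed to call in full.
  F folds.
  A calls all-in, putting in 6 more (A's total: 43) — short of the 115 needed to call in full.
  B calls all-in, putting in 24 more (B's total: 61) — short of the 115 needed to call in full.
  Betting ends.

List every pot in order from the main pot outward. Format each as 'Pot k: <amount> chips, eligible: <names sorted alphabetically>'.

Pot 1: 100 chips, eligible: A, B, C, D, E
Pot 2: 92 chips, eligible: A, B, C, D
Pot 3: 54 chips, eligible: B, C, D
Pot 4: 182 chips, eligible: C, D

Derivation:
Contributions: A=43, B=61, C=152, D=152, E=20
Folded: F
Pot levels (distinct totals of non-folded players): 20, 43, 61, 152
Layer 1-20: 20 each from A, B, C, D, E = 20*5 = 100 chips; eligible A, B, C, D, E
Layer 21-43: 23 each from A, B, C, D = 23*4 = 92 chips; eligible A, B, C, D
Layer 44-61: 18 each from B, C, D = 18*3 = 54 chips; eligible B, C, D
Layer 62-152: 91 each from C, D = 91*2 = 182 chips; eligible C, D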